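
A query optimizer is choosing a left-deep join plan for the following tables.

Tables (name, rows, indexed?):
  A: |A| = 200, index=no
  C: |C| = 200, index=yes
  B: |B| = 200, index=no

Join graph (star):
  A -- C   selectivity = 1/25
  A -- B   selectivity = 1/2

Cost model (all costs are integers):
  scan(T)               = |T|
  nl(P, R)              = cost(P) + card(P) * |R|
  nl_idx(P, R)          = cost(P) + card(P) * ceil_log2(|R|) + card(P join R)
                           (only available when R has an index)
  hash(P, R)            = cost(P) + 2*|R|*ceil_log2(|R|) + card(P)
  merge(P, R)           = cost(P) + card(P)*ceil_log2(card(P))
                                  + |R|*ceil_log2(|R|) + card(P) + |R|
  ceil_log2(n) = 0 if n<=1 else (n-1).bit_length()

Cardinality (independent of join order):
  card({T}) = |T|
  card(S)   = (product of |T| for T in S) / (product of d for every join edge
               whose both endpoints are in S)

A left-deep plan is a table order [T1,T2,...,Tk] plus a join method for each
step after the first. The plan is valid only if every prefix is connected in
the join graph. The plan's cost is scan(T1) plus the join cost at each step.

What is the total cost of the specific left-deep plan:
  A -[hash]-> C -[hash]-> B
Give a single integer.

8400

step 1: scan A: cost=200, card=200
step 2: join C via hash
    card(P join C) = 200*200/(25) = 1600
    cost = 200 + 2*200*8 + 200 = 3600
step 3: join B via hash
    card(P join B) = 1600*200/(2) = 160000
    cost = 3600 + 2*200*8 + 1600 = 8400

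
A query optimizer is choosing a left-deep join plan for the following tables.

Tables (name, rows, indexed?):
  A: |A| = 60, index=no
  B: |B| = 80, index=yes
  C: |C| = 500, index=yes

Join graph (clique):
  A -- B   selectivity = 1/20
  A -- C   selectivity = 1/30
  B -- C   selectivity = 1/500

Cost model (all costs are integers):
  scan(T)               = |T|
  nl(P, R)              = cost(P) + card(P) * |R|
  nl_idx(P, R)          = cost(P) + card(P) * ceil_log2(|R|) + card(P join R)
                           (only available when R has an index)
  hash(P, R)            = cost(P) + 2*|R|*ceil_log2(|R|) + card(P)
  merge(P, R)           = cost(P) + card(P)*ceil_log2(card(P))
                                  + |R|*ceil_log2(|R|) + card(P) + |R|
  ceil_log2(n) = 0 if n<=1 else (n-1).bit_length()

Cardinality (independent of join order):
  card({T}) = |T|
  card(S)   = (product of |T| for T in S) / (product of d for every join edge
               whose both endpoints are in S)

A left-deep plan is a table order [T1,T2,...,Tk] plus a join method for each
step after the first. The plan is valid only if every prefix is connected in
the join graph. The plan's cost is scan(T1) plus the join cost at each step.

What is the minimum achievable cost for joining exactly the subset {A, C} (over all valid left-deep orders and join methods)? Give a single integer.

1600

Selinger DP over subsets of {A,C}:
  {A}: scan cost=60, card=60
  {C}: scan cost=500, card=500
  {AC}: card=1000; try (C,nl_idx)→1600, (A,hash)→1720, (C,merge)→5480, (A,merge)→5920, (C,hash)→9120, (C,nl)→30060 …(+1); best=1600 via (C,nl_idx)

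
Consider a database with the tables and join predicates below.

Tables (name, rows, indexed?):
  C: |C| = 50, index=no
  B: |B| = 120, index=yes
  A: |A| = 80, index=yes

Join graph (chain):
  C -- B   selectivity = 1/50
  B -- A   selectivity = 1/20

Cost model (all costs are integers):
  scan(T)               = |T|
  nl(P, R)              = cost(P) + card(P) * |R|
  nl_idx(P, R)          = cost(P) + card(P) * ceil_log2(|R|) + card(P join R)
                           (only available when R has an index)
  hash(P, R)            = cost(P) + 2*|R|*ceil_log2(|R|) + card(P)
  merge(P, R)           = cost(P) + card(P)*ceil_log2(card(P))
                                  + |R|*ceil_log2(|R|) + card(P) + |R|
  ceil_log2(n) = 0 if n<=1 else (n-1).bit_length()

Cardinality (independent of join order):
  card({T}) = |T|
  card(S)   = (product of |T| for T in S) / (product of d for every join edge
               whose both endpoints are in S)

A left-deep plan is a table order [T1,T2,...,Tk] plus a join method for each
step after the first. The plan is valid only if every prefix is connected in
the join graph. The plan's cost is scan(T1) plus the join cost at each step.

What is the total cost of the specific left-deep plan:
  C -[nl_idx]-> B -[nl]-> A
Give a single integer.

10120

step 1: scan C: cost=50, card=50
step 2: join B via nl_idx
    card(P join B) = 50*120/(50) = 120
    cost = 50 + 50*7 + 120 = 520
step 3: join A via nl
    card(P join A) = 120*80/(20) = 480
    cost = 520 + 120*80 = 10120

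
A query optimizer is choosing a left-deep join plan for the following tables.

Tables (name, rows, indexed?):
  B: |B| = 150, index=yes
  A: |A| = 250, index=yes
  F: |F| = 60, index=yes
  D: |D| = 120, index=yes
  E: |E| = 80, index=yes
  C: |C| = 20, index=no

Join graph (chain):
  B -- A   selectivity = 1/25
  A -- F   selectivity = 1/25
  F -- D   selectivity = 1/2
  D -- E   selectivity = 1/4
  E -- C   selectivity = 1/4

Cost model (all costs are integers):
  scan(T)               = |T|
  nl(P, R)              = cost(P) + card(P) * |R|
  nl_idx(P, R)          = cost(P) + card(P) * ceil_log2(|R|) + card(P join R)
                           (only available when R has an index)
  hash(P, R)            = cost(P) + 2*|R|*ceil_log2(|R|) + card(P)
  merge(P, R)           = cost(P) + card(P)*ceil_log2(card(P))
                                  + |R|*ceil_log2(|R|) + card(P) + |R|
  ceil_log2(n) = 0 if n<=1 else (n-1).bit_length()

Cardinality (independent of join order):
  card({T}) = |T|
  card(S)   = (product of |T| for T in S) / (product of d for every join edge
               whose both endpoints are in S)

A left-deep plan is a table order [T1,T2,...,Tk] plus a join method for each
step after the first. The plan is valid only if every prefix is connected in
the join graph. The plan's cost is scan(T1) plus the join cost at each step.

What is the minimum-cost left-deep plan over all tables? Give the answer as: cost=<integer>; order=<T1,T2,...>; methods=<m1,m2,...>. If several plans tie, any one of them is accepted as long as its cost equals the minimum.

cost=3981560; order=E,C,D,F,A,B; methods=hash,hash,hash,hash,hash

Selinger DP (subsets sized 1..n):
  {B}: scan cost=150, card=150
  {A}: scan cost=250, card=250
  {F}: scan cost=60, card=60
  {D}: scan cost=120, card=120
  {E}: scan cost=80, card=80
  {C}: scan cost=20, card=20
  {AB}: card=1500; try (A,nl_idx)→2850, (B,hash)→2900, (B,nl_idx)→3750, (A,merge)→3750, (B,merge)→3850, (A,hash)→4300 …(+2); best=2850 via (A,nl_idx)
  {AF}: card=600; try (A,nl_idx)→1140, (F,hash)→1220, (F,nl_idx)→2350, (A,merge)→2730, (F,merge)→2920, (A,hash)→4120 …(+2); best=1140 via (A,nl_idx)
  {DF}: card=3600; try (F,hash)→960, (D,merge)→1440, (F,merge)→1500, (D,hash)→1800, (D,nl_idx)→4080, (F,nl_idx)→4440 …(+2); best=960 via (F,hash)
  {DE}: card=2400; try (E,hash)→1360, (D,merge)→1680, (E,merge)→1720, (D,hash)→1840, (D,nl_idx)→3040, (E,nl_idx)→3360 …(+2); best=1360 via (E,hash)
  {CE}: card=400; try (C,hash)→360, (E,nl_idx)→560, (E,merge)→780, (C,merge)→840, (E,hash)→1160, (E,nl)→1620 …(+1); best=360 via (C,hash)
  {ABF}: card=3600; try (B,hash)→4140, (F,hash)→5070, (B,merge)→9090, (B,nl_idx)→9540, (F,nl_idx)→15450, (F,merge)→21270 …(+2); best=4140 via (B,hash)
  {ADF}: card=36000; try (D,hash)→3420, (A,hash)→8560, (D,merge)→8700, (D,nl_idx)→41340, (A,merge)→50010, (A,nl_idx)→65760 …(+2); best=3420 via (D,hash)
  {DEF}: card=72000; try (F,hash)→4480, (E,hash)→5680, (F,merge)→32980, (E,merge)→48400, (F,nl_idx)→87760, (E,nl_idx)→98160 …(+2); best=4480 via (F,hash)
  {CDE}: card=12000; try (D,hash)→2440, (C,hash)→3960, (D,merge)→5320, (D,nl_idx)→15160, (C,merge)→32680, (D,nl)→48360 …(+1); best=2440 via (D,hash)
  {ABDF}: card=216000; try (D,hash)→9420, (B,hash)→41820, (D,merge)→51900, (D,nl_idx)→245340, (D,nl)→436140, (B,nl_idx)→507420 …(+2); best=9420 via (D,hash)
  {ADEF}: card=720000; try (E,hash)→40540, (A,hash)→80480, (E,merge)→616060, (E,nl_idx)→975420, (A,nl_idx)→1300480, (A,merge)→1302730 …(+2); best=40540 via (E,hash)
  {CDEF}: card=360000; try (F,hash)→15160, (C,hash)→76680, (F,merge)→182860, (F,nl_idx)→434440, (F,nl)→722440, (C,merge)→1300600 …(+1); best=15160 via (F,hash)
  {ABDEF}: card=4320000; try (E,hash)→226540, (B,hash)→762940, (E,merge)→4114060, (E,nl_idx)→5841420, (B,nl_idx)→10120540, (B,merge)→15161890 …(+2); best=226540 via (E,hash)
  {ACDEF}: card=3600000; try (A,hash)→379160, (C,hash)→760740, (A,nl_idx)→6495160, (A,merge)→7217410, (C,nl)→14440540, (C,merge)→15160660 …(+1); best=379160 via (A,hash)
  {ABCDEF}: card=21600000; try (B,hash)→3981560, (C,hash)→4546740, (B,nl_idx)→50779160, (B,merge)→83180510, (C,nl)→86626540, (C,merge)→103906660 …(+1); best=3981560 via (B,hash)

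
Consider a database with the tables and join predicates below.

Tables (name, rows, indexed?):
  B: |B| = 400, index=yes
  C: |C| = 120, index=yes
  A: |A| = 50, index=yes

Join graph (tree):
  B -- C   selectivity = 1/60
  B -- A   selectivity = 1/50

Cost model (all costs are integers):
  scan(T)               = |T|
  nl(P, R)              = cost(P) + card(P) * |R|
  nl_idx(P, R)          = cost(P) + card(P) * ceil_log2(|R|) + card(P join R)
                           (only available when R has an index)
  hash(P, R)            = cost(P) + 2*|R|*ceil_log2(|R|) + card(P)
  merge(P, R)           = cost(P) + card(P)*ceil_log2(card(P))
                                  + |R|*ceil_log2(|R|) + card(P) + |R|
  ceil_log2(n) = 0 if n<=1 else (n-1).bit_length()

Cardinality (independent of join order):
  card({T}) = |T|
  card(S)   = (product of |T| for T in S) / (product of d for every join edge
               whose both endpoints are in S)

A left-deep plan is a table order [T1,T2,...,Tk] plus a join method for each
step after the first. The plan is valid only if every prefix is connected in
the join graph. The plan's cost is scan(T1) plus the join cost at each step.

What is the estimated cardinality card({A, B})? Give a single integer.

400

Tables in S: A(50), B(400)
Edges inside S: B-A(d=50)
numerator = 50 * 400 = 20000
denominator = 50 = 50
card(S) = 20000 / 50 = 400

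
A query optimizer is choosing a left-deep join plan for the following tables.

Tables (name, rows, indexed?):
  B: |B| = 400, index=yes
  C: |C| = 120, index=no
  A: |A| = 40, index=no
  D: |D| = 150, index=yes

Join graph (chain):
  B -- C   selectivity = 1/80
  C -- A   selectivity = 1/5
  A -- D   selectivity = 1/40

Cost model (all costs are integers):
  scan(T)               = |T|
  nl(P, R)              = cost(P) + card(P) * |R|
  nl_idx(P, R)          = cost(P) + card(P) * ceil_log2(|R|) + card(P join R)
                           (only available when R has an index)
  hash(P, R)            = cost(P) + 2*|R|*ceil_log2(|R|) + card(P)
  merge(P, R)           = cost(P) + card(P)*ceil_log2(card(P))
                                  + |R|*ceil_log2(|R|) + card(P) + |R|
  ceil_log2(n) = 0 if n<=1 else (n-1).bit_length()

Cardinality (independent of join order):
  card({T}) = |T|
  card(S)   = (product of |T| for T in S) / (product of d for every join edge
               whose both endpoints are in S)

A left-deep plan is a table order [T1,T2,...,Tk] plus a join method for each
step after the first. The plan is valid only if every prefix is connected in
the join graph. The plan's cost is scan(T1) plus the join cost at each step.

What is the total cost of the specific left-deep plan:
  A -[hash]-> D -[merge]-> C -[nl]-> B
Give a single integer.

step 1: scan A: cost=40, card=40
step 2: join D via hash
    card(P join D) = 40*150/(40) = 150
    cost = 40 + 2*150*8 + 40 = 2480
step 3: join C via merge
    card(P join C) = 150*120/(5) = 3600
    cost = 2480 + 150*8 + 120*7 + 150 + 120 = 4790
step 4: join B via nl
    card(P join B) = 3600*400/(80) = 18000
    cost = 4790 + 3600*400 = 1444790

1444790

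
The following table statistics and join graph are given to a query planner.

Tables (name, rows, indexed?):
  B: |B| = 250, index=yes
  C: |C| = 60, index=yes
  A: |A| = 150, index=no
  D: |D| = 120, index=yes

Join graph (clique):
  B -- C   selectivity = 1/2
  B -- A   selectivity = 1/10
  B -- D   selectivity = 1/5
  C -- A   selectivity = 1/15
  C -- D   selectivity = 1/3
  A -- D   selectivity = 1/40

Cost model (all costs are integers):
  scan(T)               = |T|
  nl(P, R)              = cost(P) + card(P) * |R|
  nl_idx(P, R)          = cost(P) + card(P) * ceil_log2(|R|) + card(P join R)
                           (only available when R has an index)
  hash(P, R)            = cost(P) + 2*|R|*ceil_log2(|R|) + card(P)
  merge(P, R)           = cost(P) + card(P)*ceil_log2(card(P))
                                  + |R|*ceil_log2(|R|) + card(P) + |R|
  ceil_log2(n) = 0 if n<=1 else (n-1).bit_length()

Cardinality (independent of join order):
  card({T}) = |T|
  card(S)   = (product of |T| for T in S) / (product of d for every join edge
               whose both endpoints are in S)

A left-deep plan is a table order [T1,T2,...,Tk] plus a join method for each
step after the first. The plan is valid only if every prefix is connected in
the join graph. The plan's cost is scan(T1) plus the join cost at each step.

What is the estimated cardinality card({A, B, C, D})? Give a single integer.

1500

Tables in S: A(150), B(250), C(60), D(120)
Edges inside S: B-C(d=2), B-A(d=10), B-D(d=5), C-A(d=15), C-D(d=3), A-D(d=40)
numerator = 150 * 250 * 60 * 120 = 270000000
denominator = 2 * 10 * 5 * 15 * 3 * 40 = 180000
card(S) = 270000000 / 180000 = 1500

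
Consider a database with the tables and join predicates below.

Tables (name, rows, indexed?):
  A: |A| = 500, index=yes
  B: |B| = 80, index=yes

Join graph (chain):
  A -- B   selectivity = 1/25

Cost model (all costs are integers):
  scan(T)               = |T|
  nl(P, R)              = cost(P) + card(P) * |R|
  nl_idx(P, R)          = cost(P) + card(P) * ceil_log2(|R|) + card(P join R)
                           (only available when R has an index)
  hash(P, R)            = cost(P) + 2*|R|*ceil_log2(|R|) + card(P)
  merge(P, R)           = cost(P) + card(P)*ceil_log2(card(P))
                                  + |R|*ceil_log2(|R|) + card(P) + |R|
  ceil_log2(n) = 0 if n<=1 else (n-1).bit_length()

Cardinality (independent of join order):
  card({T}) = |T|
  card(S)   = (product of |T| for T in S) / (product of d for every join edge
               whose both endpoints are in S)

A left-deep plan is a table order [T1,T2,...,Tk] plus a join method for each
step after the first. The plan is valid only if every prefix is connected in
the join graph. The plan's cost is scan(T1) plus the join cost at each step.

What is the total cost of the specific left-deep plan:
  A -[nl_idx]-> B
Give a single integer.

5600

step 1: scan A: cost=500, card=500
step 2: join B via nl_idx
    card(P join B) = 500*80/(25) = 1600
    cost = 500 + 500*7 + 1600 = 5600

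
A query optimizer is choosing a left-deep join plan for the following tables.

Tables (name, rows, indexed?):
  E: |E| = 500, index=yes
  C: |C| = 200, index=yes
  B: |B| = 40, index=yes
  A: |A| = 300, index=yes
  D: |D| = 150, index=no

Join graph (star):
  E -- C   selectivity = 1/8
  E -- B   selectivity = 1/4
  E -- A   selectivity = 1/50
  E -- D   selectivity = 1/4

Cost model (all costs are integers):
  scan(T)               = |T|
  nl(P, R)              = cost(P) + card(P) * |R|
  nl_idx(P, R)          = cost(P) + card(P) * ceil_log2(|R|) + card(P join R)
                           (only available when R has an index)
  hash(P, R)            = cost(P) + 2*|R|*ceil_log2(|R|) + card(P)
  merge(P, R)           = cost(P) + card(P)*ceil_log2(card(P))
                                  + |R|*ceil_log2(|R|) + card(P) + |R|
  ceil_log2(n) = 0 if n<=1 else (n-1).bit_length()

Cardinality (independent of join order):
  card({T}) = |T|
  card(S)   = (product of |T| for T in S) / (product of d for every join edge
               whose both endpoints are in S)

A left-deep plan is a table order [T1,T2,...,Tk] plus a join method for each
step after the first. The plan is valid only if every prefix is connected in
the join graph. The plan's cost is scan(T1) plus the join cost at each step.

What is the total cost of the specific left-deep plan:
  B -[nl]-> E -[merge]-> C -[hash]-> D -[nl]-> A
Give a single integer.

step 1: scan B: cost=40, card=40
step 2: join E via nl
    card(P join E) = 40*500/(4) = 5000
    cost = 40 + 40*500 = 20040
step 3: join C via merge
    card(P join C) = 5000*200/(8) = 125000
    cost = 20040 + 5000*13 + 200*8 + 5000 + 200 = 91840
step 4: join D via hash
    card(P join D) = 125000*150/(4) = 4687500
    cost = 91840 + 2*150*8 + 125000 = 219240
step 5: join A via nl
    card(P join A) = 4687500*300/(50) = 28125000
    cost = 219240 + 4687500*300 = 1406469240

1406469240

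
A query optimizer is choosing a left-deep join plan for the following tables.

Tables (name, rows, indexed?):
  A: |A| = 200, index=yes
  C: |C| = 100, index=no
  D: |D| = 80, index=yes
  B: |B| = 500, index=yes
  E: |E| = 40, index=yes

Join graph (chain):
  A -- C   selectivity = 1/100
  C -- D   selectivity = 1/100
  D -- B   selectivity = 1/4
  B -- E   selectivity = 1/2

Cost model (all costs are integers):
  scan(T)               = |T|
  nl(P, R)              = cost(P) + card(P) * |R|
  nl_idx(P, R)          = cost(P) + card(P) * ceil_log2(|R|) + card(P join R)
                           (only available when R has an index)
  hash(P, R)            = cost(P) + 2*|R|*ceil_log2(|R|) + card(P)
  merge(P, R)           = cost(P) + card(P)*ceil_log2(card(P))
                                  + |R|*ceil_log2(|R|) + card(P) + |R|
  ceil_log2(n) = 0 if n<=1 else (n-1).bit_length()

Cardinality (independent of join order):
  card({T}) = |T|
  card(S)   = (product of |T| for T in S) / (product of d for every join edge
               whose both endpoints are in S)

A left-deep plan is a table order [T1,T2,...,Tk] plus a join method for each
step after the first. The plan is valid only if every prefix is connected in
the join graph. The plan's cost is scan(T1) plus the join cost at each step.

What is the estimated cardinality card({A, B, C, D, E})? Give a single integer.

400000

Tables in S: A(200), B(500), C(100), D(80), E(40)
Edges inside S: A-C(d=100), C-D(d=100), D-B(d=4), B-E(d=2)
numerator = 200 * 500 * 100 * 80 * 40 = 32000000000
denominator = 100 * 100 * 4 * 2 = 80000
card(S) = 32000000000 / 80000 = 400000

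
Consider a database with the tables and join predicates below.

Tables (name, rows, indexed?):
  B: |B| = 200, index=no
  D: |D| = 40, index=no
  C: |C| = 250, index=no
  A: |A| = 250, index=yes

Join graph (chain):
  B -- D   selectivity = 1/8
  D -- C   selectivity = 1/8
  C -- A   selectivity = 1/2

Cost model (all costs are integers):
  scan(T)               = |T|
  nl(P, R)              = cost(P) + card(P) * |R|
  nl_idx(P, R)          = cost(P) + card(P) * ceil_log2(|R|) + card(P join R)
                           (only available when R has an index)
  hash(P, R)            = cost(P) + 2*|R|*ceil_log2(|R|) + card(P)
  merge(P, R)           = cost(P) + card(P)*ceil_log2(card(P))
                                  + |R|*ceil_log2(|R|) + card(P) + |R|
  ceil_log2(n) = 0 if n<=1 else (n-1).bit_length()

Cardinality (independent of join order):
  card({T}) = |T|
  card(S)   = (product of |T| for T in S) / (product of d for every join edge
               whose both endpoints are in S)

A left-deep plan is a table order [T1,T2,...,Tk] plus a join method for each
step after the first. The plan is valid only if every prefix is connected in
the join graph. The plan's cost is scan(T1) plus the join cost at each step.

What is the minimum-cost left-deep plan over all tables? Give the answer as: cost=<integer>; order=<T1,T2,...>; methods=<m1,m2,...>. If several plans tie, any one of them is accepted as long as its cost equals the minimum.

cost=40680; order=C,D,B,A; methods=hash,hash,hash

Selinger DP (subsets sized 1..n):
  {B}: scan cost=200, card=200
  {D}: scan cost=40, card=40
  {C}: scan cost=250, card=250
  {A}: scan cost=250, card=250
  {BD}: card=1000; try (D,hash)→880, (B,merge)→2120, (D,merge)→2280, (B,hash)→3280, (B,nl)→8040, (D,nl)→8200; best=880 via (D,hash)
  {CD}: card=1250; try (D,hash)→980, (C,merge)→2570, (D,merge)→2780, (C,hash)→4080, (C,nl)→10040, (D,nl)→10250; best=980 via (D,hash)
  {AC}: card=31250; try (C,hash)→4500, (A,hash)→4500, (C,merge)→4750, (A,merge)→4750, (A,nl_idx)→33500, (C,nl)→62750 …(+1); best=4500 via (C,hash)
  {BCD}: card=31250; try (B,hash)→5430, (C,hash)→5880, (C,merge)→14130, (B,merge)→17780, (C,nl)→250880, (B,nl)→250980; best=5430 via (B,hash)
  {ACD}: card=156250; try (A,hash)→6230, (A,merge)→18230, (D,hash)→36230, (A,nl_idx)→167230, (A,nl)→313480, (D,merge)→504780 …(+1); best=6230 via (A,hash)
  {ABCD}: card=3906250; try (A,hash)→40680, (B,hash)→165680, (A,merge)→507680, (B,merge)→2976780, (A,nl_idx)→4161680, (A,nl)→7817930 …(+1); best=40680 via (A,hash)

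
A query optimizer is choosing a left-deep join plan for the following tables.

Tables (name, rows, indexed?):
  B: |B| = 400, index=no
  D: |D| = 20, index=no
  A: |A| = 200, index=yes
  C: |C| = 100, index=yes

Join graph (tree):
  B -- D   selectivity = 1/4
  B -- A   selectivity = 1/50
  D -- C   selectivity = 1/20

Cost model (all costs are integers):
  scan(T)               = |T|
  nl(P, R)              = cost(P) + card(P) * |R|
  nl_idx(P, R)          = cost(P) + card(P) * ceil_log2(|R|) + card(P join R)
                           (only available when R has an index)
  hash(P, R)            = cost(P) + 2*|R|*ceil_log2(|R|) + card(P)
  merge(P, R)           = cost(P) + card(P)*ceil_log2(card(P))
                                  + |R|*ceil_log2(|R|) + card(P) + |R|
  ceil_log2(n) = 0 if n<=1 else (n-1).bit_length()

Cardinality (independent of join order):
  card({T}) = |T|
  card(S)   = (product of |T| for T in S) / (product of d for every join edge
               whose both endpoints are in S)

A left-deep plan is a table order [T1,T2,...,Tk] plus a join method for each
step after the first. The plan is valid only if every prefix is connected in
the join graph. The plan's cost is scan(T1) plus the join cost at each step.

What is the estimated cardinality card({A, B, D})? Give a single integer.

Tables in S: A(200), B(400), D(20)
Edges inside S: B-D(d=4), B-A(d=50)
numerator = 200 * 400 * 20 = 1600000
denominator = 4 * 50 = 200
card(S) = 1600000 / 200 = 8000

8000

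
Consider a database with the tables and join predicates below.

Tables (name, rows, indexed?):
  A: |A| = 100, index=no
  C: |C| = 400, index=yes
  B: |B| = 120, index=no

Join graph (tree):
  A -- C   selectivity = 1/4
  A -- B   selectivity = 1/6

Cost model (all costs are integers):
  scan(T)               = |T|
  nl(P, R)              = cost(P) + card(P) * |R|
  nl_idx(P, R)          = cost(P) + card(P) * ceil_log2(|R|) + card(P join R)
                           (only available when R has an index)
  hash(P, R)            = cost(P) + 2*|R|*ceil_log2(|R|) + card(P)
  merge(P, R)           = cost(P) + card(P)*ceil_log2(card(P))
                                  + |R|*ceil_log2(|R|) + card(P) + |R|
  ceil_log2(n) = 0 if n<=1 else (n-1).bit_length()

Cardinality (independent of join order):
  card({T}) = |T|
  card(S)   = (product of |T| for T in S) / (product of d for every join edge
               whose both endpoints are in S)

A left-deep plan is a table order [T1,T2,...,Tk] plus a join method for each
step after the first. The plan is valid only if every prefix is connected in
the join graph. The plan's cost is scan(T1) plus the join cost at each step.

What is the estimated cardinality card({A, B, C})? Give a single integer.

Tables in S: A(100), B(120), C(400)
Edges inside S: A-C(d=4), A-B(d=6)
numerator = 100 * 120 * 400 = 4800000
denominator = 4 * 6 = 24
card(S) = 4800000 / 24 = 200000

200000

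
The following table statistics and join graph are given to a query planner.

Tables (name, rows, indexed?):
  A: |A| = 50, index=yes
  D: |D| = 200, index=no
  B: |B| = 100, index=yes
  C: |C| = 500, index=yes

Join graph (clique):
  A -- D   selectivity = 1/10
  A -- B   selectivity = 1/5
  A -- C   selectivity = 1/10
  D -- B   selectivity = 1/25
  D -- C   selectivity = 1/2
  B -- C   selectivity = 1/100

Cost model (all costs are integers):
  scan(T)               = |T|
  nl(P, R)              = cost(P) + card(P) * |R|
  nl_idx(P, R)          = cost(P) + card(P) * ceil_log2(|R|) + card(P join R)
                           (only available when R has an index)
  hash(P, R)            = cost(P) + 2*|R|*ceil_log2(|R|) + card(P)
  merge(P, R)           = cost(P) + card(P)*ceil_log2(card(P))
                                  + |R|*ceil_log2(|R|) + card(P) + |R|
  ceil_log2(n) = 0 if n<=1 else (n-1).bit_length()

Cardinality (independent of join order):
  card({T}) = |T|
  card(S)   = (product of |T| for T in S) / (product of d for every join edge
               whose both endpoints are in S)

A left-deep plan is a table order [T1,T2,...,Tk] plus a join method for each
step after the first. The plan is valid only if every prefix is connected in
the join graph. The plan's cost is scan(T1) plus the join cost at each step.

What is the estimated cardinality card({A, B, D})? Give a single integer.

Tables in S: A(50), B(100), D(200)
Edges inside S: A-D(d=10), A-B(d=5), D-B(d=25)
numerator = 50 * 100 * 200 = 1000000
denominator = 10 * 5 * 25 = 1250
card(S) = 1000000 / 1250 = 800

800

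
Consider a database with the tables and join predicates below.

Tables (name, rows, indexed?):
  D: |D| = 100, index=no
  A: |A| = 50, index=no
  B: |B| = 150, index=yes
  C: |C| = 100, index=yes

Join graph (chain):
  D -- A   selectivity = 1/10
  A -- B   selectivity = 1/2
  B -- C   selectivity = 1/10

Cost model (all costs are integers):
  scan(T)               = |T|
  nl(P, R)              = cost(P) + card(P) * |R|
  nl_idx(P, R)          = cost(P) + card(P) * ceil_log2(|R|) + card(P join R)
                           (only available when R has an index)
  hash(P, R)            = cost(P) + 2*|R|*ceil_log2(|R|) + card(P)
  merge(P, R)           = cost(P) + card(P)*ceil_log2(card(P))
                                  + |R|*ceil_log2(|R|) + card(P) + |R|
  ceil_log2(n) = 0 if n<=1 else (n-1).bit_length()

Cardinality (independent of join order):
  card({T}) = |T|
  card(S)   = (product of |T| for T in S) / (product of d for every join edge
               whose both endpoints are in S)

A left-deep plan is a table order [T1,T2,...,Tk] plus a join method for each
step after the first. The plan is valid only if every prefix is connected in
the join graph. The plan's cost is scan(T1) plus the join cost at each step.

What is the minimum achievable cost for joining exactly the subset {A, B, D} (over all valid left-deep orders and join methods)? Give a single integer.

3700

Selinger DP over subsets of {A,B,D}:
  {D}: scan cost=100, card=100
  {A}: scan cost=50, card=50
  {B}: scan cost=150, card=150
  {AD}: card=500; try (A,hash)→800, (D,merge)→1200, (A,merge)→1250, (D,hash)→1500, (D,nl)→5050, (A,nl)→5100; best=800 via (A,hash)
  {AB}: card=3750; try (A,hash)→900, (B,merge)→1750, (A,merge)→1850, (B,hash)→2500, (B,nl_idx)→4200, (B,nl)→7550 …(+1); best=900 via (A,hash)
  {ABD}: card=37500; try (B,hash)→3700, (D,hash)→6050, (B,merge)→7150, (B,nl_idx)→42300, (D,merge)→50450, (B,nl)→75800 …(+1); best=3700 via (B,hash)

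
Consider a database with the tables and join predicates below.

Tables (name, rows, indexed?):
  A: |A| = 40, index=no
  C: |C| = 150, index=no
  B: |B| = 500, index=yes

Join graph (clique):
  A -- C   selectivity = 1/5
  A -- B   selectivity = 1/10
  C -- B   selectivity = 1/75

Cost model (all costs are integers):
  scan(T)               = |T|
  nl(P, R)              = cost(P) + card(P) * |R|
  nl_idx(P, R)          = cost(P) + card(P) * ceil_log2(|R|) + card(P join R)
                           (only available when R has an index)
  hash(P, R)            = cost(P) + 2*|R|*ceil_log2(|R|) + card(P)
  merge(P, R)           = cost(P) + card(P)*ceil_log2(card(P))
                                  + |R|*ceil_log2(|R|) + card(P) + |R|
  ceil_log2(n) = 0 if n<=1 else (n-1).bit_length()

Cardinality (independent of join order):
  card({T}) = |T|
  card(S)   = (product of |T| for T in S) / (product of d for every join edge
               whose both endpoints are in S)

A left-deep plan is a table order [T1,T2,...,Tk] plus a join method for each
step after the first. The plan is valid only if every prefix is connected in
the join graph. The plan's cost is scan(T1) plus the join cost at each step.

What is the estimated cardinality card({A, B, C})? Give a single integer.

Tables in S: A(40), B(500), C(150)
Edges inside S: A-C(d=5), A-B(d=10), C-B(d=75)
numerator = 40 * 500 * 150 = 3000000
denominator = 5 * 10 * 75 = 3750
card(S) = 3000000 / 3750 = 800

800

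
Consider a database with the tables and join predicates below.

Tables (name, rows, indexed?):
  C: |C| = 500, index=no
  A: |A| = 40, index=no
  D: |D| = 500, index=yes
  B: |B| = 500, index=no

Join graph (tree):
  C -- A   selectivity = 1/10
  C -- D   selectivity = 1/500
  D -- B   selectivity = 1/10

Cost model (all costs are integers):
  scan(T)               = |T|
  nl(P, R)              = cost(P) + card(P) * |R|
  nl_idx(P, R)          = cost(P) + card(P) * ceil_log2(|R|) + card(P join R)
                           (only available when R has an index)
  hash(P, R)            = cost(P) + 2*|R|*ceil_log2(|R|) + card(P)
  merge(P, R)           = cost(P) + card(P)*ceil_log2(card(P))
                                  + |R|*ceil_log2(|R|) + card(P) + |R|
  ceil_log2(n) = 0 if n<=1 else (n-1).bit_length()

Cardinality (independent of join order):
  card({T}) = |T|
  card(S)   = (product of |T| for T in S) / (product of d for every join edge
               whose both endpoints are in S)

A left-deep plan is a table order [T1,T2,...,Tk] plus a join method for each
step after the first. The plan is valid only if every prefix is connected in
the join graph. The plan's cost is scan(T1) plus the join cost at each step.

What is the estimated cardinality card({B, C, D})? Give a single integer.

Tables in S: B(500), C(500), D(500)
Edges inside S: C-D(d=500), D-B(d=10)
numerator = 500 * 500 * 500 = 125000000
denominator = 500 * 10 = 5000
card(S) = 125000000 / 5000 = 25000

25000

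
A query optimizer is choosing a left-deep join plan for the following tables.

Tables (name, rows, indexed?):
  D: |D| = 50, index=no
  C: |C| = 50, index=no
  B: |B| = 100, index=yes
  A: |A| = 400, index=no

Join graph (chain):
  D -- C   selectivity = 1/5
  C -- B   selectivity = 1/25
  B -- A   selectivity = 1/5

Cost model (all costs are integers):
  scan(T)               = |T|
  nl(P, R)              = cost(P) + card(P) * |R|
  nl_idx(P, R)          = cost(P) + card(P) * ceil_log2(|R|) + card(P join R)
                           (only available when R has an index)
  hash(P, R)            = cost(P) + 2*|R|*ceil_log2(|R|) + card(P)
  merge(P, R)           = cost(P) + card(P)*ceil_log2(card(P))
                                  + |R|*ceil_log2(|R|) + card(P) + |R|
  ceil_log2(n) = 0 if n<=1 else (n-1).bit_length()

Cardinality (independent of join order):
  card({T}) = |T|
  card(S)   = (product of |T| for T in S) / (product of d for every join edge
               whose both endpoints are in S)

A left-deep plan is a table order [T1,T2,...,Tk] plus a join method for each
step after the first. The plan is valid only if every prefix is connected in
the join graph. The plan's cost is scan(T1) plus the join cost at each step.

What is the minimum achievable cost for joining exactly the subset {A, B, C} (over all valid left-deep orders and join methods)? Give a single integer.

6400

Selinger DP over subsets of {A,B,C}:
  {C}: scan cost=50, card=50
  {B}: scan cost=100, card=100
  {A}: scan cost=400, card=400
  {BC}: card=200; try (B,nl_idx)→600, (C,hash)→800, (B,merge)→1200, (C,merge)→1250, (B,hash)→1500, (B,nl)→5050 …(+1); best=600 via (B,nl_idx)
  {AB}: card=8000; try (B,hash)→2200, (A,merge)→4900, (B,merge)→5200, (A,hash)→7400, (B,nl_idx)→11200, (A,nl)→40100 …(+1); best=2200 via (B,hash)
  {ABC}: card=16000; try (A,merge)→6400, (A,hash)→8000, (C,hash)→10800, (A,nl)→80600, (C,merge)→114550, (C,nl)→402200; best=6400 via (A,merge)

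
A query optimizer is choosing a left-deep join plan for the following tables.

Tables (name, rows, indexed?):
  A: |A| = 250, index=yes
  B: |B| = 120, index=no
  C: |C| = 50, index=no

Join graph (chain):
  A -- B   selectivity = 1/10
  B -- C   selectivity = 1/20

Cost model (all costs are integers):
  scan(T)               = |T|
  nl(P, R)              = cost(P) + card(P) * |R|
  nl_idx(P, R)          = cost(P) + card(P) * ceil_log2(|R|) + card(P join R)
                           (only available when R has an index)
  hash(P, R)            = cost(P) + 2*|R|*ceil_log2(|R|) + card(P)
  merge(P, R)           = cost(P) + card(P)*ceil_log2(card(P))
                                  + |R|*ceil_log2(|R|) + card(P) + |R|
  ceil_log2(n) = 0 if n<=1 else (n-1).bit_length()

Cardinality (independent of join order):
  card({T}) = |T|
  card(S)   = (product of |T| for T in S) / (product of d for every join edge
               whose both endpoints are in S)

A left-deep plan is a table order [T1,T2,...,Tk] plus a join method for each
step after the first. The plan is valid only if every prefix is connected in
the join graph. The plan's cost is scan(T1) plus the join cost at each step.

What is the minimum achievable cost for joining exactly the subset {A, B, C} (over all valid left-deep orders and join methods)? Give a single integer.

5140

Selinger DP over subsets of {A,B,C}:
  {A}: scan cost=250, card=250
  {B}: scan cost=120, card=120
  {C}: scan cost=50, card=50
  {AB}: card=3000; try (B,hash)→2180, (A,merge)→3330, (B,merge)→3460, (A,nl_idx)→4080, (A,hash)→4240, (A,nl)→30120 …(+1); best=2180 via (B,hash)
  {BC}: card=300; try (C,hash)→840, (B,merge)→1360, (C,merge)→1430, (B,hash)→1780, (B,nl)→6050, (C,nl)→6120; best=840 via (C,hash)
  {ABC}: card=7500; try (A,hash)→5140, (C,hash)→5780, (A,merge)→6090, (A,nl_idx)→10740, (C,merge)→41530, (A,nl)→75840 …(+1); best=5140 via (A,hash)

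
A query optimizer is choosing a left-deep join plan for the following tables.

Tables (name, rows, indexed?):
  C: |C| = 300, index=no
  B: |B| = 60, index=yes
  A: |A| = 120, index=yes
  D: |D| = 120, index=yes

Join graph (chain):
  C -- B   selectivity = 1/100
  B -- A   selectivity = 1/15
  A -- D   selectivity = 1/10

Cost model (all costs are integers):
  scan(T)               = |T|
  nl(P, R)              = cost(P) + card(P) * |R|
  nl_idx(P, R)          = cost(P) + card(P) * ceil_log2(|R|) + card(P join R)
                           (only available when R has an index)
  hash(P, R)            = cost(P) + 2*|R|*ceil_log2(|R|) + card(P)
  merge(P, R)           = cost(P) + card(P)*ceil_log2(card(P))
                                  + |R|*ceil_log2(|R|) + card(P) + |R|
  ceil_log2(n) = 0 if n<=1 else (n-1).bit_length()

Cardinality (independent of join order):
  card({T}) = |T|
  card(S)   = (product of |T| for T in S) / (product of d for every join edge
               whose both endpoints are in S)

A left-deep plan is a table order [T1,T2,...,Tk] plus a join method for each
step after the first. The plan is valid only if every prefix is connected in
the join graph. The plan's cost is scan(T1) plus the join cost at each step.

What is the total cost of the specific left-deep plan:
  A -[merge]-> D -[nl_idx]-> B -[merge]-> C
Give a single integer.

step 1: scan A: cost=120, card=120
step 2: join D via merge
    card(P join D) = 120*120/(10) = 1440
    cost = 120 + 120*7 + 120*7 + 120 + 120 = 2040
step 3: join B via nl_idx
    card(P join B) = 1440*60/(15) = 5760
    cost = 2040 + 1440*6 + 5760 = 16440
step 4: join C via merge
    card(P join C) = 5760*300/(100) = 17280
    cost = 16440 + 5760*13 + 300*9 + 5760 + 300 = 100080

100080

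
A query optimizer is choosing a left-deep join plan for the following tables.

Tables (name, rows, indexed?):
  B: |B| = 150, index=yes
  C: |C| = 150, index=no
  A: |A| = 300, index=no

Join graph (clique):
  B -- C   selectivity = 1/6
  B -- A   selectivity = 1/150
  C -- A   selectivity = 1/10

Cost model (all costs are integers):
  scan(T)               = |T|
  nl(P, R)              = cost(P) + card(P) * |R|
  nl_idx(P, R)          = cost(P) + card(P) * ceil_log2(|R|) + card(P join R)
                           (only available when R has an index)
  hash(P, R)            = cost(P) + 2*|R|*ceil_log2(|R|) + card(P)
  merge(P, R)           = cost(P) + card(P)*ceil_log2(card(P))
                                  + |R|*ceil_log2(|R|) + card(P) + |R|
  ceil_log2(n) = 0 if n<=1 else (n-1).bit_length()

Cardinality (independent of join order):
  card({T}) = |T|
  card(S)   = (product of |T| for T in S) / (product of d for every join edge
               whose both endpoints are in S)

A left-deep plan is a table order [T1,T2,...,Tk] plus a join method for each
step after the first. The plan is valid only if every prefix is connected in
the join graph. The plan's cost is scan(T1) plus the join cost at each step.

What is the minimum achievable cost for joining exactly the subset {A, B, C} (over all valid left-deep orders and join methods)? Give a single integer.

Selinger DP over subsets of {A,B,C}:
  {B}: scan cost=150, card=150
  {C}: scan cost=150, card=150
  {A}: scan cost=300, card=300
  {BC}: card=3750; try (C,hash)→2700, (B,hash)→2700, (C,merge)→2850, (B,merge)→2850, (B,nl_idx)→5100, (C,nl)→22650 …(+1); best=2700 via (C,hash)
  {AB}: card=300; try (B,hash)→3000, (B,nl_idx)→3000, (A,merge)→4500, (B,merge)→4650, (A,hash)→5700, (A,nl)→45150 …(+1); best=3000 via (B,hash)
  {AC}: card=4500; try (C,hash)→3000, (A,merge)→4500, (C,merge)→4650, (A,hash)→5700, (A,nl)→45150, (C,nl)→45300; best=3000 via (C,hash)
  {ABC}: card=750; try (C,hash)→5700, (C,merge)→7350, (B,hash)→9900, (A,hash)→11850, (B,nl_idx)→39750, (C,nl)→48000 …(+4); best=5700 via (C,hash)

5700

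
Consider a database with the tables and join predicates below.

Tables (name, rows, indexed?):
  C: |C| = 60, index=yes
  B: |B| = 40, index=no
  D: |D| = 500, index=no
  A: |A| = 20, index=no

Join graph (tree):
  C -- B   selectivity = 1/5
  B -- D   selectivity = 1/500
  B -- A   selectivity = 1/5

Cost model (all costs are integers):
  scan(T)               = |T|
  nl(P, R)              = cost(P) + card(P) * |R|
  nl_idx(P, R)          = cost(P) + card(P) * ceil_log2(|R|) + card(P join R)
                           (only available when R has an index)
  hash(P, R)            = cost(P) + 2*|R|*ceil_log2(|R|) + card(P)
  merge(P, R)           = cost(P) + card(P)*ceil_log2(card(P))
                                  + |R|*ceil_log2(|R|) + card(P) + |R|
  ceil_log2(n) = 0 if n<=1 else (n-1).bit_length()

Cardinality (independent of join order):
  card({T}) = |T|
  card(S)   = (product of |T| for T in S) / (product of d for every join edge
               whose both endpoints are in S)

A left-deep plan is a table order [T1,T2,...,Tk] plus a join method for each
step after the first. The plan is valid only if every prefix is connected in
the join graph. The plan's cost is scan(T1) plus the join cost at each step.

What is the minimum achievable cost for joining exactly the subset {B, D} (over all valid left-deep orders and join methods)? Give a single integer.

1480

Selinger DP over subsets of {B,D}:
  {B}: scan cost=40, card=40
  {D}: scan cost=500, card=500
  {BD}: card=40; try (B,hash)→1480, (D,merge)→5320, (B,merge)→5780, (D,hash)→9080, (D,nl)→20040, (B,nl)→20500; best=1480 via (B,hash)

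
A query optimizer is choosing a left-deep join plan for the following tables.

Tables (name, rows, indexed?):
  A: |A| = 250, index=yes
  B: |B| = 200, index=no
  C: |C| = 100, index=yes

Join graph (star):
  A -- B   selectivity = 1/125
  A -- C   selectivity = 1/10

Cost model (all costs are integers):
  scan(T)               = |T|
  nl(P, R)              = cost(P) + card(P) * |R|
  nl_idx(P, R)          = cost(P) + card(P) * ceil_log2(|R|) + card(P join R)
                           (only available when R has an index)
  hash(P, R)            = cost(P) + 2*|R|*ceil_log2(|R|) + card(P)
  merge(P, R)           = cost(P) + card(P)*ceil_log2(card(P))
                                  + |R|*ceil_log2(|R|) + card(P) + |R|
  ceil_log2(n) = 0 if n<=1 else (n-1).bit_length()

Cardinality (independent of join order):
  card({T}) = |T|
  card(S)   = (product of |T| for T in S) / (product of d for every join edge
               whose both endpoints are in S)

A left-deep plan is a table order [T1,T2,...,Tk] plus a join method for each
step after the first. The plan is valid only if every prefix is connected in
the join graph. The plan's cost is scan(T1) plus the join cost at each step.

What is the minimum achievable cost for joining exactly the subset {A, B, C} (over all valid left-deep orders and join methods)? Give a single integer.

4000

Selinger DP over subsets of {A,B,C}:
  {A}: scan cost=250, card=250
  {B}: scan cost=200, card=200
  {C}: scan cost=100, card=100
  {AB}: card=400; try (A,nl_idx)→2200, (B,hash)→3700, (A,merge)→4250, (B,merge)→4300, (A,hash)→4400, (A,nl)→50200 …(+1); best=2200 via (A,nl_idx)
  {AC}: card=2500; try (C,hash)→1900, (A,merge)→3150, (C,merge)→3300, (A,nl_idx)→3400, (A,hash)→4200, (C,nl_idx)→4500 …(+2); best=1900 via (C,hash)
  {ABC}: card=4000; try (C,hash)→4000, (C,merge)→7000, (B,hash)→7600, (C,nl_idx)→9000, (B,merge)→36200, (C,nl)→42200 …(+1); best=4000 via (C,hash)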